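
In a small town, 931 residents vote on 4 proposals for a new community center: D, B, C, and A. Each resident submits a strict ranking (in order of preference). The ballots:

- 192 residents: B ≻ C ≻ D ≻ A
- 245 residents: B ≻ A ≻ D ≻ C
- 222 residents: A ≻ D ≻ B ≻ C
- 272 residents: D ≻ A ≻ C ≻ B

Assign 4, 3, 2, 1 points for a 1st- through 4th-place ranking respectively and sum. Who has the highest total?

D: 192·2 + 245·2 + 222·3 + 272·4 = 2628
B: 192·4 + 245·4 + 222·2 + 272·1 = 2464
C: 192·3 + 245·1 + 222·1 + 272·2 = 1587
A: 192·1 + 245·3 + 222·4 + 272·3 = 2631
A has the highest Borda score (2631).

A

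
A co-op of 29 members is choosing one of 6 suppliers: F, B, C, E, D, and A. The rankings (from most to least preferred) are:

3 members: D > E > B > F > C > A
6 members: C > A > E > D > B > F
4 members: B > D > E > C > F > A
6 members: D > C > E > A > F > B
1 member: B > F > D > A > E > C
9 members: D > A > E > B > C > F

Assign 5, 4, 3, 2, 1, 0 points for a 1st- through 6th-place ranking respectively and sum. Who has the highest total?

F: 3·2 + 6·0 + 4·1 + 6·1 + 1·4 + 9·0 = 20
B: 3·3 + 6·1 + 4·5 + 6·0 + 1·5 + 9·2 = 58
C: 3·1 + 6·5 + 4·2 + 6·4 + 1·0 + 9·1 = 74
E: 3·4 + 6·3 + 4·3 + 6·3 + 1·1 + 9·3 = 88
D: 3·5 + 6·2 + 4·4 + 6·5 + 1·3 + 9·5 = 121
A: 3·0 + 6·4 + 4·0 + 6·2 + 1·2 + 9·4 = 74
D has the highest Borda score (121).

D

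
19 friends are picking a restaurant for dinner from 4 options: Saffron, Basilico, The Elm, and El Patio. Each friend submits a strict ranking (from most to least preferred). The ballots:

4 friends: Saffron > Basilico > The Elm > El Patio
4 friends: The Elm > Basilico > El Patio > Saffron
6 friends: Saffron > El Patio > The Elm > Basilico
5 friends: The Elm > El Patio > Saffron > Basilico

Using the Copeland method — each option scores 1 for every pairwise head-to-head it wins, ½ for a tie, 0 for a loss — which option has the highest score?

Saffron

Saffron: beats Basilico, The Elm, and El Patio → score 3.
Basilico: loses to Saffron, The Elm, and El Patio → score 0.
The Elm: beats Basilico and El Patio; loses to Saffron → score 2.
El Patio: beats Basilico; loses to Saffron and The Elm → score 1.
Saffron has the best pairwise record.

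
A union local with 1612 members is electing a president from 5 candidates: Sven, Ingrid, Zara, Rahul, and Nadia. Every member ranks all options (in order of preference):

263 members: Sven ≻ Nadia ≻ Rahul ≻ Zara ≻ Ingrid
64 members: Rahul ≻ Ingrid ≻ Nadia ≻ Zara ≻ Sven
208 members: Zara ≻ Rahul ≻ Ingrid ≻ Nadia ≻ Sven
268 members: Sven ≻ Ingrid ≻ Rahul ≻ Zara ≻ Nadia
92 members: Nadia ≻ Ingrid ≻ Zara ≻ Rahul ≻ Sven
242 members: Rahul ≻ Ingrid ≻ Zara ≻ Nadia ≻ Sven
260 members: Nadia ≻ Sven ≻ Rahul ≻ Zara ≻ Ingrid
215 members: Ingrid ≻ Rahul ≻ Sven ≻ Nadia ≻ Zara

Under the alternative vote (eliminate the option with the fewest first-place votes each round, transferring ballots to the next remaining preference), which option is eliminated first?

Zara

Round 1: Sven 531, Ingrid 215, Zara 208, Rahul 306, Nadia 352. Eliminate Zara.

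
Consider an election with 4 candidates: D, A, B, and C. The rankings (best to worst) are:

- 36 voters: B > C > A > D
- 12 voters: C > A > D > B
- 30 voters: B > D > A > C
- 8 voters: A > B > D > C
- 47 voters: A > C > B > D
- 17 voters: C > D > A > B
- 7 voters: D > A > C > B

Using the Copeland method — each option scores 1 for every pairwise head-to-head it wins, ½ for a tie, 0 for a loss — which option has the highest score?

A

D: loses to A, B, and C → score 0.
A: beats D, B, and C → score 3.
B: beats D; loses to A and C → score 1.
C: beats D and B; loses to A → score 2.
A has the best pairwise record.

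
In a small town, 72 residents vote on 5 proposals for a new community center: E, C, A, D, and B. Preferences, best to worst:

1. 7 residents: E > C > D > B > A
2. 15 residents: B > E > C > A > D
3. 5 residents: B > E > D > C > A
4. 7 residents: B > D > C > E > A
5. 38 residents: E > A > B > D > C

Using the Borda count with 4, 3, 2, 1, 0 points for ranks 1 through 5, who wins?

E

E: 7·4 + 15·3 + 5·3 + 7·1 + 38·4 = 247
C: 7·3 + 15·2 + 5·1 + 7·2 + 38·0 = 70
A: 7·0 + 15·1 + 5·0 + 7·0 + 38·3 = 129
D: 7·2 + 15·0 + 5·2 + 7·3 + 38·1 = 83
B: 7·1 + 15·4 + 5·4 + 7·4 + 38·2 = 191
E has the highest Borda score (247).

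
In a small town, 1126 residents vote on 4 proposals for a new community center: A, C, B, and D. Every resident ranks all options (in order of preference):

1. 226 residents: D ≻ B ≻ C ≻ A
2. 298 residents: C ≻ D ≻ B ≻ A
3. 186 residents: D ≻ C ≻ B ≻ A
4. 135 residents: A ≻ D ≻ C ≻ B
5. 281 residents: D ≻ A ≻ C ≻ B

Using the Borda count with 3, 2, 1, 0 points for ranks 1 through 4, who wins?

A: 226·0 + 298·0 + 186·0 + 135·3 + 281·2 = 967
C: 226·1 + 298·3 + 186·2 + 135·1 + 281·1 = 1908
B: 226·2 + 298·1 + 186·1 + 135·0 + 281·0 = 936
D: 226·3 + 298·2 + 186·3 + 135·2 + 281·3 = 2945
D has the highest Borda score (2945).

D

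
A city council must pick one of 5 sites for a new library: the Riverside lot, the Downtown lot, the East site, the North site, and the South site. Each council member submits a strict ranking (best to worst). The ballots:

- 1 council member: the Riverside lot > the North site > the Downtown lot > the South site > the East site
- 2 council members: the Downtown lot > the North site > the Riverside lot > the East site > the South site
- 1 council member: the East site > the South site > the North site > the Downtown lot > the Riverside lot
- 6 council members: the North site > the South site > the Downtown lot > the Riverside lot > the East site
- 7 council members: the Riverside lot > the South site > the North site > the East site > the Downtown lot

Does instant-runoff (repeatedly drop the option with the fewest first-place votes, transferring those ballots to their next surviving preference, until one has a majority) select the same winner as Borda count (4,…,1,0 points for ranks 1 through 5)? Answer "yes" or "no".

yes

Instant-runoff — R1 the Riverside lot 8, the Downtown lot 2, the East site 1, the North site 6, the South site 0 (the South site out); R2 the Riverside lot 8, the Downtown lot 2, the East site 1, the North site 6 (the East site out); R3 the Riverside lot 8, the Downtown lot 2, the North site 7 (the Downtown lot out); R4 the Riverside lot 8, the North site 9 (the North site winner). Winner: the North site.
Borda — scores: the Riverside lot 42, the Downtown lot 23, the East site 13, the North site 49, the South site 43. Winner: the North site.
The two methods agree.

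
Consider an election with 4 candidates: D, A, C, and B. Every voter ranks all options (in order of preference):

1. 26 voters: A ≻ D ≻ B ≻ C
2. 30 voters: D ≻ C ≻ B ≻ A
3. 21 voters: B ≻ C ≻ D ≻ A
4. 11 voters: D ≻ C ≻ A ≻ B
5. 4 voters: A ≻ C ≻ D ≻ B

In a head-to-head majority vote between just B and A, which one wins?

B

Voters preferring B to A: 51; preferring A to B: 41.
B wins the head-to-head.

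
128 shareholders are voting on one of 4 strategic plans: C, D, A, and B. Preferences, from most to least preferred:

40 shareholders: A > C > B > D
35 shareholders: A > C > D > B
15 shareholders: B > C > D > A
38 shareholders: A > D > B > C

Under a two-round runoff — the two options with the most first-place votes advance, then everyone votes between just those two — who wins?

A

Round 1 first-place votes: C 0, D 0, A 113, B 15.
A and B advance.
Runoff: A is preferred to B by 113 voters; B by 15.
A wins the runoff.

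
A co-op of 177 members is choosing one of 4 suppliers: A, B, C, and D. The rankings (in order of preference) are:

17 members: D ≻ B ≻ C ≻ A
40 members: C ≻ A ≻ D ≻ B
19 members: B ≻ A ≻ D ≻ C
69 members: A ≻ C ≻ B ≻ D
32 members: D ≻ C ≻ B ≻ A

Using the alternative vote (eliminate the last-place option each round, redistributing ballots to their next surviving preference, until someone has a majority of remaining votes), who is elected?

A

Round 1: A 69, B 19, C 40, D 49. Eliminate B.
Round 2: A 88, C 40, D 49. Eliminate C.
Round 3: A 128, D 49. A has a majority.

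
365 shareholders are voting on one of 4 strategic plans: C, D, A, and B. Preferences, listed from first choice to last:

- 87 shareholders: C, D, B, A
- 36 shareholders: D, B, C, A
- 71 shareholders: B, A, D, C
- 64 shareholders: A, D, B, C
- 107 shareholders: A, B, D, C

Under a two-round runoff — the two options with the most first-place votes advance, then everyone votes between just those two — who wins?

A

Round 1 first-place votes: C 87, D 36, A 171, B 71.
A and C advance.
Runoff: A is preferred to C by 242 voters; C by 123.
A wins the runoff.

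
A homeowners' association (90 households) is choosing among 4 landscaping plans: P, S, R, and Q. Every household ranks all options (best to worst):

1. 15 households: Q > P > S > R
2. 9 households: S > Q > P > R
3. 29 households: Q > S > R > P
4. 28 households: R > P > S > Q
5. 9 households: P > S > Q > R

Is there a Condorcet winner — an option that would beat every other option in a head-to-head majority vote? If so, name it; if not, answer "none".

Checking pairwise contests:
R beats P 57–33.
P beats S 52–38.
S beats R 62–28.
S beats Q 46–44.
Every option loses at least one head-to-head, so there is no Condorcet winner.

none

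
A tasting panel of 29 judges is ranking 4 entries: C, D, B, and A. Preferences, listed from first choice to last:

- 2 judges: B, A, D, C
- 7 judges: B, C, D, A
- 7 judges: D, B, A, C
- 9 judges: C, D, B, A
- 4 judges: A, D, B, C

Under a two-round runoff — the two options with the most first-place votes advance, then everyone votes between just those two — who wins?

B

Round 1 first-place votes: C 9, D 7, B 9, A 4.
B and C advance.
Runoff: B is preferred to C by 20 voters; C by 9.
B wins the runoff.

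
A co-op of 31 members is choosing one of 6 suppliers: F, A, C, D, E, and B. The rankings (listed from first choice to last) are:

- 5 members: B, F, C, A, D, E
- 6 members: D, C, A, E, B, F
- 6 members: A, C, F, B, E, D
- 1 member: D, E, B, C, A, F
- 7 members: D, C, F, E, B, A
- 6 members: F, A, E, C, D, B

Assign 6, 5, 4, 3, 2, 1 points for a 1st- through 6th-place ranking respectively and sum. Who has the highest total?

C

F: 5·5 + 6·1 + 6·4 + 1·1 + 7·4 + 6·6 = 120
A: 5·3 + 6·4 + 6·6 + 1·2 + 7·1 + 6·5 = 114
C: 5·4 + 6·5 + 6·5 + 1·3 + 7·5 + 6·3 = 136
D: 5·2 + 6·6 + 6·1 + 1·6 + 7·6 + 6·2 = 112
E: 5·1 + 6·3 + 6·2 + 1·5 + 7·3 + 6·4 = 85
B: 5·6 + 6·2 + 6·3 + 1·4 + 7·2 + 6·1 = 84
C has the highest Borda score (136).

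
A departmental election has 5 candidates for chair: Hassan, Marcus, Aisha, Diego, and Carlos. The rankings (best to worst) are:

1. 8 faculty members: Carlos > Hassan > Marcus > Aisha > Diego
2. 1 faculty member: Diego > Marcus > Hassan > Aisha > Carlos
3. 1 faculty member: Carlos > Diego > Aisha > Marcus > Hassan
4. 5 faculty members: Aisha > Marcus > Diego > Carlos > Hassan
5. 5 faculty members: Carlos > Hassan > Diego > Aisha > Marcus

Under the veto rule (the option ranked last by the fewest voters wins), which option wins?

Last-place votes: Hassan 6, Marcus 5, Aisha 0, Diego 8, Carlos 1.
Aisha is ranked last by the fewest voters, so Aisha wins.

Aisha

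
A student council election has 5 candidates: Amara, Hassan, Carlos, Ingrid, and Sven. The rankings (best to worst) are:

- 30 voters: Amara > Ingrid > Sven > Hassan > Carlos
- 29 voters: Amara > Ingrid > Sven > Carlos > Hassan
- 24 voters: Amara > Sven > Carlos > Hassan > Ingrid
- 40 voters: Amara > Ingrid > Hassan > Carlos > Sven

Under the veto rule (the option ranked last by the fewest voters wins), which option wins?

Amara

Last-place votes: Amara 0, Hassan 29, Carlos 30, Ingrid 24, Sven 40.
Amara is ranked last by the fewest voters, so Amara wins.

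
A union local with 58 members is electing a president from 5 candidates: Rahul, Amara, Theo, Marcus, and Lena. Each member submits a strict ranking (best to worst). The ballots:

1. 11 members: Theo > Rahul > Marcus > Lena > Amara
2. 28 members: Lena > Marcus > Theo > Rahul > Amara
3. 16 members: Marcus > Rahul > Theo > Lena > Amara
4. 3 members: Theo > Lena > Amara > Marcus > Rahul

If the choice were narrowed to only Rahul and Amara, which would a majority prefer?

Rahul

Voters preferring Rahul to Amara: 55; preferring Amara to Rahul: 3.
Rahul wins the head-to-head.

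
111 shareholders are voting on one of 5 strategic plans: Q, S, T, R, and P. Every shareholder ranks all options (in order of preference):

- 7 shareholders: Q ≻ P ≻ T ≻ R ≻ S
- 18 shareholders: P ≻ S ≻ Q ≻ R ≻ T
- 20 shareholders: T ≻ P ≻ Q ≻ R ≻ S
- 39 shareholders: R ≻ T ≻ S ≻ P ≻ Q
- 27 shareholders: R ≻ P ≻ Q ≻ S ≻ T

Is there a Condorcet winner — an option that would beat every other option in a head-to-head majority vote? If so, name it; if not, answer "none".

R vs Q: 66–45 for R.
R vs S: 93–18 for R.
R vs T: 84–27 for R.
R vs P: 66–45 for R.
R beats every other option head-to-head.

R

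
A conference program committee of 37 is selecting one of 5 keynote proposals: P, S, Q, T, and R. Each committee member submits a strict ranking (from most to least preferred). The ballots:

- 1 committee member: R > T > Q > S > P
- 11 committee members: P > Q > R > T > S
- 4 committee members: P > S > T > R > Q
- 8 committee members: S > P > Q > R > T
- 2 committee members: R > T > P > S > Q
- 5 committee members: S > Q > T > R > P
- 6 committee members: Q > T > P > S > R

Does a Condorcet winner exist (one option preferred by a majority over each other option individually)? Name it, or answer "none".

P vs S: 23–14 for P.
P vs Q: 25–12 for P.
P vs T: 23–14 for P.
P vs R: 29–8 for P.
P beats every other option head-to-head.

P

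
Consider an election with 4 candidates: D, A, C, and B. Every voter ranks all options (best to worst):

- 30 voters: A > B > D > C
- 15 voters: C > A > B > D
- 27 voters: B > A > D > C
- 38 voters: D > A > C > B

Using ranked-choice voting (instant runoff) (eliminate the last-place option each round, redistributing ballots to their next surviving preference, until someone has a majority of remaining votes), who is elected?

A

Round 1: D 38, A 30, C 15, B 27. Eliminate C.
Round 2: D 38, A 45, B 27. Eliminate B.
Round 3: D 38, A 72. A has a majority.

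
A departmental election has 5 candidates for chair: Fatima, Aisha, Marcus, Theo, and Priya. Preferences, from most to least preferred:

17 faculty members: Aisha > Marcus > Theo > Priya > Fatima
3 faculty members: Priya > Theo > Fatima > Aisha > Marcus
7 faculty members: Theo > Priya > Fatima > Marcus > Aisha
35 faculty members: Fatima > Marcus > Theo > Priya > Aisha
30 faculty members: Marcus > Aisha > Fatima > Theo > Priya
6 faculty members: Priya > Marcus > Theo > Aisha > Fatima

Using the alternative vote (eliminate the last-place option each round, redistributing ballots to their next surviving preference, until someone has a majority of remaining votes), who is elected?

Marcus

Round 1: Fatima 35, Aisha 17, Marcus 30, Theo 7, Priya 9. Eliminate Theo.
Round 2: Fatima 35, Aisha 17, Marcus 30, Priya 16. Eliminate Priya.
Round 3: Fatima 45, Aisha 17, Marcus 36. Eliminate Aisha.
Round 4: Fatima 45, Marcus 53. Marcus has a majority.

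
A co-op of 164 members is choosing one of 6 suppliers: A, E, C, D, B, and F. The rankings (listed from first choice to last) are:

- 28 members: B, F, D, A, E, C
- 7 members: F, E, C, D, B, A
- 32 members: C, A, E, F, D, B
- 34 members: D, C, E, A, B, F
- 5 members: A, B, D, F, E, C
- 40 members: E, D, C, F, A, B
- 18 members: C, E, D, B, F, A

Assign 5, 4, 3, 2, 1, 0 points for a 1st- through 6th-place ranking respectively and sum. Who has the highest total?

A: 28·2 + 7·0 + 32·4 + 34·2 + 5·5 + 40·1 + 18·0 = 317
E: 28·1 + 7·4 + 32·3 + 34·3 + 5·1 + 40·5 + 18·4 = 531
C: 28·0 + 7·3 + 32·5 + 34·4 + 5·0 + 40·3 + 18·5 = 527
D: 28·3 + 7·2 + 32·1 + 34·5 + 5·3 + 40·4 + 18·3 = 529
B: 28·5 + 7·1 + 32·0 + 34·1 + 5·4 + 40·0 + 18·2 = 237
F: 28·4 + 7·5 + 32·2 + 34·0 + 5·2 + 40·2 + 18·1 = 319
E has the highest Borda score (531).

E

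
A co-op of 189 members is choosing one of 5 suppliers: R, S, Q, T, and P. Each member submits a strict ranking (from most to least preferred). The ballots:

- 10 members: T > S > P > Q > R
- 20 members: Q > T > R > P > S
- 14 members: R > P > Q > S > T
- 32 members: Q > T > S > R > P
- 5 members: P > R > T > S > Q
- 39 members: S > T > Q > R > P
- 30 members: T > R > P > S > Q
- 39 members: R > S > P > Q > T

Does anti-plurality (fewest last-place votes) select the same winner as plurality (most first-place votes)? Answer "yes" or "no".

Anti-plurality — last-place votes: R 10, S 20, Q 35, T 53, P 71. Winner: R.
Plurality — first-place votes: R 53, S 39, Q 52, T 40, P 5. Winner: R.
The two methods agree.

yes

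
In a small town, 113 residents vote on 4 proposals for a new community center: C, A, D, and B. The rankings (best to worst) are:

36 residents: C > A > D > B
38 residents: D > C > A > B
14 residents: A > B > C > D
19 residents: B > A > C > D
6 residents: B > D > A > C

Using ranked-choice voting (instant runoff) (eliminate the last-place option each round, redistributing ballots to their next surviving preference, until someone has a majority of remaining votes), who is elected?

Round 1: C 36, A 14, D 38, B 25. Eliminate A.
Round 2: C 36, D 38, B 39. Eliminate C.
Round 3: D 74, B 39. D has a majority.

D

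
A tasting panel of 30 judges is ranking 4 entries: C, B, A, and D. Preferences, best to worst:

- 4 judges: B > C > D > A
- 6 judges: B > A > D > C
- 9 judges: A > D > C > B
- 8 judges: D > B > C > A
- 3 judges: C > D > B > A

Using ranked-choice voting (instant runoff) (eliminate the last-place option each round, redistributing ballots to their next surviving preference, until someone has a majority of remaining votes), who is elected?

D

Round 1: C 3, B 10, A 9, D 8. Eliminate C.
Round 2: B 10, A 9, D 11. Eliminate A.
Round 3: B 10, D 20. D has a majority.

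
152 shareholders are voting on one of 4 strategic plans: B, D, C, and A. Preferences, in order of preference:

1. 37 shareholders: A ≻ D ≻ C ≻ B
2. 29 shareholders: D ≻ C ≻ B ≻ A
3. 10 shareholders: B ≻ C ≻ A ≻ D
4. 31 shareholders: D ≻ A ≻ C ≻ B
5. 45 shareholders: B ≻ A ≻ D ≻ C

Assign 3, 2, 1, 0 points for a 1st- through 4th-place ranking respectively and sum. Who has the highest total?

B: 37·0 + 29·1 + 10·3 + 31·0 + 45·3 = 194
D: 37·2 + 29·3 + 10·0 + 31·3 + 45·1 = 299
C: 37·1 + 29·2 + 10·2 + 31·1 + 45·0 = 146
A: 37·3 + 29·0 + 10·1 + 31·2 + 45·2 = 273
D has the highest Borda score (299).

D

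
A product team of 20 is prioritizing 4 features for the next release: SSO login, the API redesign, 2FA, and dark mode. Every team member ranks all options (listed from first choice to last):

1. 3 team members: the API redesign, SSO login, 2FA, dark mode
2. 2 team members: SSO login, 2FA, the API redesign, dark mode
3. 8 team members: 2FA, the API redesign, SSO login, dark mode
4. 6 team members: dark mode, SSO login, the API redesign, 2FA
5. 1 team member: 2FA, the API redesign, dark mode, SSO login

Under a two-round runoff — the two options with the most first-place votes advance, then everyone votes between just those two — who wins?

2FA

Round 1 first-place votes: SSO login 2, the API redesign 3, 2FA 9, dark mode 6.
2FA and dark mode advance.
Runoff: 2FA is preferred to dark mode by 14 voters; dark mode by 6.
2FA wins the runoff.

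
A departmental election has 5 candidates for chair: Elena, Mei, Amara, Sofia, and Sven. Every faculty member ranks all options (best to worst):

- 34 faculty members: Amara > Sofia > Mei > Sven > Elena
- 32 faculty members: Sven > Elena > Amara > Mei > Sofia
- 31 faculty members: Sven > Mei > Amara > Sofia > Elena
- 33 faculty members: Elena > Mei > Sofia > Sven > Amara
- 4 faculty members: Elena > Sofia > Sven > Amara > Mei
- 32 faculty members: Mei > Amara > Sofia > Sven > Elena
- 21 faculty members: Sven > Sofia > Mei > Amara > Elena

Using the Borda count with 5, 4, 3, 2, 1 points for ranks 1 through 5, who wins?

Elena: 34·1 + 32·4 + 31·1 + 33·5 + 4·5 + 32·1 + 21·1 = 431
Mei: 34·3 + 32·2 + 31·4 + 33·4 + 4·1 + 32·5 + 21·3 = 649
Amara: 34·5 + 32·3 + 31·3 + 33·1 + 4·2 + 32·4 + 21·2 = 570
Sofia: 34·4 + 32·1 + 31·2 + 33·3 + 4·4 + 32·3 + 21·4 = 525
Sven: 34·2 + 32·5 + 31·5 + 33·2 + 4·3 + 32·2 + 21·5 = 630
Mei has the highest Borda score (649).

Mei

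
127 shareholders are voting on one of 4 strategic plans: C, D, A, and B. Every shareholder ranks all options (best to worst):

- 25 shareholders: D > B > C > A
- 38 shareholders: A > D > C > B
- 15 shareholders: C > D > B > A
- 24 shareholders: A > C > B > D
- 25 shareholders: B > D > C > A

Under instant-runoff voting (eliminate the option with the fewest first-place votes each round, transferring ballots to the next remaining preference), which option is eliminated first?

Round 1: C 15, D 25, A 62, B 25. Eliminate C.

C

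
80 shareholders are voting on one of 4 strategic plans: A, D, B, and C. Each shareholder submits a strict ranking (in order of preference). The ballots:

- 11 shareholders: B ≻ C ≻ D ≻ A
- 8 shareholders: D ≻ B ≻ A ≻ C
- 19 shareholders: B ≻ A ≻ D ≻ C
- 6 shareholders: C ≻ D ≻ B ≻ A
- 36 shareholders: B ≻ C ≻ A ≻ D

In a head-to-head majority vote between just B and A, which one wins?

B

Voters preferring B to A: 80; preferring A to B: 0.
B wins the head-to-head.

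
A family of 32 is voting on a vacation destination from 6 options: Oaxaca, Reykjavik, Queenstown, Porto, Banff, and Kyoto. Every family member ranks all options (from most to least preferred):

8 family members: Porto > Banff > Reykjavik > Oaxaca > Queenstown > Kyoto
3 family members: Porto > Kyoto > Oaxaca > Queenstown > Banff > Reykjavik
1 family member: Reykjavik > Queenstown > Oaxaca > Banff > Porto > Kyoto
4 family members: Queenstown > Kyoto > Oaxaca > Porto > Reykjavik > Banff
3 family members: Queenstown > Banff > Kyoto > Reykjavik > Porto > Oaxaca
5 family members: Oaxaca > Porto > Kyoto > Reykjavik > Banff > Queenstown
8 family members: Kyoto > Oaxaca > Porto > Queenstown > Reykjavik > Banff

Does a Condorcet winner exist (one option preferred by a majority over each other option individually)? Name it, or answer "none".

Checking pairwise contests:
Kyoto beats Oaxaca 18–14.
Oaxaca beats Reykjavik 20–12.
Oaxaca beats Queenstown 24–8.
Oaxaca beats Porto 18–14.
Oaxaca beats Banff 21–11.
Porto beats Kyoto 17–15.
Every option loses at least one head-to-head, so there is no Condorcet winner.

none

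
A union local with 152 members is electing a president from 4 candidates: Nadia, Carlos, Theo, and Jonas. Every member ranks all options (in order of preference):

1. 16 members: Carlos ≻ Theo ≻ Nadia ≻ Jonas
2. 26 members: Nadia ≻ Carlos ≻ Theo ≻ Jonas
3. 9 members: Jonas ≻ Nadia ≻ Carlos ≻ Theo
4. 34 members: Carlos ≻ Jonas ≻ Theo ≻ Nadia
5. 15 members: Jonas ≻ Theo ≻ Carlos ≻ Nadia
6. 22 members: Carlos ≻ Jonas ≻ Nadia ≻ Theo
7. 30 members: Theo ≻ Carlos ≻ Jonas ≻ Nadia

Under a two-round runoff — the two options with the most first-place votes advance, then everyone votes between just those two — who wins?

Round 1 first-place votes: Nadia 26, Carlos 72, Theo 30, Jonas 24.
Carlos and Theo advance.
Runoff: Carlos is preferred to Theo by 107 voters; Theo by 45.
Carlos wins the runoff.

Carlos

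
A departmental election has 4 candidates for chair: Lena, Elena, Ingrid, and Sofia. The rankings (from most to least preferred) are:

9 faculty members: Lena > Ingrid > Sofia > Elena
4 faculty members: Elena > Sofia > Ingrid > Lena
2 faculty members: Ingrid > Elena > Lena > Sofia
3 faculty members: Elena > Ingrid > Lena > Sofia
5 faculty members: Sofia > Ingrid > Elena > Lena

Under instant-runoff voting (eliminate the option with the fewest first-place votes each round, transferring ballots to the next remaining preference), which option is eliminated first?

Round 1: Lena 9, Elena 7, Ingrid 2, Sofia 5. Eliminate Ingrid.

Ingrid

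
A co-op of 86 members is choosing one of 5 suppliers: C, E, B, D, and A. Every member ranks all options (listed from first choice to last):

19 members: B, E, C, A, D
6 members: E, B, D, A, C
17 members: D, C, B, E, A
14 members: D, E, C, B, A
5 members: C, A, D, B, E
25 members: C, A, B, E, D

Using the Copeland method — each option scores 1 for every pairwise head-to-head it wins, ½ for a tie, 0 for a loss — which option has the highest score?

C

C: beats E, B, D, and A → score 4.
E: beats D and A; loses to C and B → score 2.
B: beats E, D, and A; loses to C → score 3.
D: loses to C, E, B, and A → score 0.
A: beats D; loses to C, E, and B → score 1.
C has the best pairwise record.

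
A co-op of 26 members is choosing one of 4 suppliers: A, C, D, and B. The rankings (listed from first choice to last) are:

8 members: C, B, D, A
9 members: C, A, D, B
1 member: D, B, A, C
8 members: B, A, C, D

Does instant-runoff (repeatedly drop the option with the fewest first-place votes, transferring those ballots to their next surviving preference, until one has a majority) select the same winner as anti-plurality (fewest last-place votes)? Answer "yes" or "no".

yes

Instant-runoff — R1 A 0, C 17, D 1, B 8 (C winner). Winner: C.
Anti-plurality — last-place votes: A 8, C 1, D 8, B 9. Winner: C.
The two methods agree.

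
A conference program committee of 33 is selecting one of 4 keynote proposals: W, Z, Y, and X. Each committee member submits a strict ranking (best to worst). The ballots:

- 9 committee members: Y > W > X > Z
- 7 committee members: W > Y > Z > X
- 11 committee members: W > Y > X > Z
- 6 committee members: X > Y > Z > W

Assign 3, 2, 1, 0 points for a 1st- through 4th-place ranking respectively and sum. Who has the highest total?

Y

W: 9·2 + 7·3 + 11·3 + 6·0 = 72
Z: 9·0 + 7·1 + 11·0 + 6·1 = 13
Y: 9·3 + 7·2 + 11·2 + 6·2 = 75
X: 9·1 + 7·0 + 11·1 + 6·3 = 38
Y has the highest Borda score (75).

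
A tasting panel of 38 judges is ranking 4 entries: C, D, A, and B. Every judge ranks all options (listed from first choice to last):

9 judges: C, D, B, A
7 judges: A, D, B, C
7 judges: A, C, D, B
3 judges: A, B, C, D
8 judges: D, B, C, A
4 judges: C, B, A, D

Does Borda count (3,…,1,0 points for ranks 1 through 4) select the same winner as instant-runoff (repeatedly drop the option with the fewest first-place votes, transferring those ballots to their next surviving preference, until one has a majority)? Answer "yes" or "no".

Borda — scores: C 64, D 63, A 55, B 46. Winner: C.
Instant-runoff — R1 C 13, D 8, A 17, B 0 (B out); R2 C 13, D 8, A 17 (D out); R3 C 21, A 17 (C winner). Winner: C.
The two methods agree.

yes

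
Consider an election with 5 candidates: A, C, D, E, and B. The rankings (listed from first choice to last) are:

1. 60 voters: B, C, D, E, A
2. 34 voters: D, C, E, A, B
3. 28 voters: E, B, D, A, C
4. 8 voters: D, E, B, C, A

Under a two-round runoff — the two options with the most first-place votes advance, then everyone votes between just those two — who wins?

B

Round 1 first-place votes: A 0, C 0, D 42, E 28, B 60.
B and D advance.
Runoff: B is preferred to D by 88 voters; D by 42.
B wins the runoff.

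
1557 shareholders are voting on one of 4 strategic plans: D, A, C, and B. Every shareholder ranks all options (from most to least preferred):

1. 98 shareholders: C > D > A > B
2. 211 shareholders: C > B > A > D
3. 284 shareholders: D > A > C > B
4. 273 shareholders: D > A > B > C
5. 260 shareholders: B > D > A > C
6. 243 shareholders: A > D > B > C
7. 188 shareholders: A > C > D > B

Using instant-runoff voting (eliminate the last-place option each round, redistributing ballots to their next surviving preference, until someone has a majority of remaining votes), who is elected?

Round 1: D 557, A 431, C 309, B 260. Eliminate B.
Round 2: D 817, A 431, C 309. D has a majority.

D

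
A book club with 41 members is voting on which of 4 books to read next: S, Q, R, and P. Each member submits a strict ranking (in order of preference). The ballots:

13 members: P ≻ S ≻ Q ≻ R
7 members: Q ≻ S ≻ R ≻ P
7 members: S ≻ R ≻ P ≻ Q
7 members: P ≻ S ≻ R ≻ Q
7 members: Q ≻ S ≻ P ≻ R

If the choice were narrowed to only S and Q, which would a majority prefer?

Voters preferring S to Q: 27; preferring Q to S: 14.
S wins the head-to-head.

S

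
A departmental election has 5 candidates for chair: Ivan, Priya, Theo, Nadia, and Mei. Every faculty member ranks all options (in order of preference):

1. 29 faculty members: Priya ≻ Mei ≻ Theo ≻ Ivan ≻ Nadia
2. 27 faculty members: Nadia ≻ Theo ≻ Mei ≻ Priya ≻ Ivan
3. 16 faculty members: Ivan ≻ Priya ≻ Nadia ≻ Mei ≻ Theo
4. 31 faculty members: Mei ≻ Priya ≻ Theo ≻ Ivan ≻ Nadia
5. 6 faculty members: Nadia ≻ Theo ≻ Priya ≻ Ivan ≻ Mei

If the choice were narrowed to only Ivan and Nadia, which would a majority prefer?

Voters preferring Ivan to Nadia: 76; preferring Nadia to Ivan: 33.
Ivan wins the head-to-head.

Ivan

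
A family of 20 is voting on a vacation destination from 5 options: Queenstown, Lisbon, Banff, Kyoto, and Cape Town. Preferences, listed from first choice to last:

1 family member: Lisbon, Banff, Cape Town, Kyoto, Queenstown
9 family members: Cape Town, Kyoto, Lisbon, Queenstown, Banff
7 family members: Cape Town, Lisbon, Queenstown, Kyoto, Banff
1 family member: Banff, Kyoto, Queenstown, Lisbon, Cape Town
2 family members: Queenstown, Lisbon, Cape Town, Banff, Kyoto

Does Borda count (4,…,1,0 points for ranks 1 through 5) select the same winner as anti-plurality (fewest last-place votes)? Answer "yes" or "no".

no

Borda — scores: Queenstown 33, Lisbon 50, Banff 9, Kyoto 38, Cape Town 70. Winner: Cape Town.
Anti-plurality — last-place votes: Queenstown 1, Lisbon 0, Banff 16, Kyoto 2, Cape Town 1. Winner: Lisbon.
The two methods disagree.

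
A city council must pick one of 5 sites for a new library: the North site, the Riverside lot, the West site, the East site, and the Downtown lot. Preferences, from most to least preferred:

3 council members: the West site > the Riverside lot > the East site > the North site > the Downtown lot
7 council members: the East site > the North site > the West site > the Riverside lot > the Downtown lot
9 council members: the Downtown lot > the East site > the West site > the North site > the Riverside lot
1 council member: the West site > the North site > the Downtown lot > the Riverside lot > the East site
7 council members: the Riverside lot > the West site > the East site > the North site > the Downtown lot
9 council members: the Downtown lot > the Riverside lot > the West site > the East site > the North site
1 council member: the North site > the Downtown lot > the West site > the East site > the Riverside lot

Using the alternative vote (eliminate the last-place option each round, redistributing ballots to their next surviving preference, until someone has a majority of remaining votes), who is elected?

the Downtown lot

Round 1: the North site 1, the Riverside lot 7, the West site 4, the East site 7, the Downtown lot 18. Eliminate the North site.
Round 2: the Riverside lot 7, the West site 4, the East site 7, the Downtown lot 19. The Downtown lot has a majority.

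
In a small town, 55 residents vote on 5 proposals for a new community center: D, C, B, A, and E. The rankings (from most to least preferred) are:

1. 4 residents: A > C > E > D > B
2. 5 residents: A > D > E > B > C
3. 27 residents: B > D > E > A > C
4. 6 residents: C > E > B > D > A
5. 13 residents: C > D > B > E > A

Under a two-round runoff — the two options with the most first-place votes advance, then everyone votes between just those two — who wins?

Round 1 first-place votes: D 0, C 19, B 27, A 9, E 0.
B and C advance.
Runoff: B is preferred to C by 32 voters; C by 23.
B wins the runoff.

B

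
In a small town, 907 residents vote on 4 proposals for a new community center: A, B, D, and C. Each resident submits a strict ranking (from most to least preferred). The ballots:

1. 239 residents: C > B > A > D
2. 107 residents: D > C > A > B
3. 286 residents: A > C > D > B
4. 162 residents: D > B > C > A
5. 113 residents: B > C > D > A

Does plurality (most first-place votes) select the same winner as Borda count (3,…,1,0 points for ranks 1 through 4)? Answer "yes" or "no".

Plurality — first-place votes: A 286, B 113, D 269, C 239. Winner: A.
Borda — scores: A 1204, B 1141, D 1206, C 1891. Winner: C.
The two methods disagree.

no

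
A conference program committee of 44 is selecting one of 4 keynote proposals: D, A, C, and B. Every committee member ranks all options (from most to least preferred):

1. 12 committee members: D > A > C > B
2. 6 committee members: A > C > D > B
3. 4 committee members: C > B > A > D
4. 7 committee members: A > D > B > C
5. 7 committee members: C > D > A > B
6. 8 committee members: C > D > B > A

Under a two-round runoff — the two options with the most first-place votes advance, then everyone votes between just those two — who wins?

Round 1 first-place votes: D 12, A 13, C 19, B 0.
C and A advance.
Runoff: C is preferred to A by 19 voters; A by 25.
A wins the runoff.

A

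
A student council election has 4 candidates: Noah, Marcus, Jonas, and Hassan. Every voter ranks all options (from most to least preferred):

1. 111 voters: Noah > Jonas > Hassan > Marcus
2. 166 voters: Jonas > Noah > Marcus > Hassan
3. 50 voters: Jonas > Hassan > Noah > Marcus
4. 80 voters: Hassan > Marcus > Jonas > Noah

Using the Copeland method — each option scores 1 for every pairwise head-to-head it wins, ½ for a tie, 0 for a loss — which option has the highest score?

Jonas

Noah: beats Marcus and Hassan; loses to Jonas → score 2.
Marcus: loses to Noah, Jonas, and Hassan → score 0.
Jonas: beats Noah, Marcus, and Hassan → score 3.
Hassan: beats Marcus; loses to Noah and Jonas → score 1.
Jonas has the best pairwise record.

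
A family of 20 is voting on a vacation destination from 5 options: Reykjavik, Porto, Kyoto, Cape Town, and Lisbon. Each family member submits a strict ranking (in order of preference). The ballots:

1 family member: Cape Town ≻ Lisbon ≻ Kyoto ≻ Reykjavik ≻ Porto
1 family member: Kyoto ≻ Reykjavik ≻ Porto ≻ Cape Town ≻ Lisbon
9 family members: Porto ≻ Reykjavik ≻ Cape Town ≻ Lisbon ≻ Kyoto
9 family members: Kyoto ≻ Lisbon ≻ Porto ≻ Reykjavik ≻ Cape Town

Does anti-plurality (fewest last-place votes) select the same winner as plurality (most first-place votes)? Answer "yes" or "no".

Anti-plurality — last-place votes: Reykjavik 0, Porto 1, Kyoto 9, Cape Town 9, Lisbon 1. Winner: Reykjavik.
Plurality — first-place votes: Reykjavik 0, Porto 9, Kyoto 10, Cape Town 1, Lisbon 0. Winner: Kyoto.
The two methods disagree.

no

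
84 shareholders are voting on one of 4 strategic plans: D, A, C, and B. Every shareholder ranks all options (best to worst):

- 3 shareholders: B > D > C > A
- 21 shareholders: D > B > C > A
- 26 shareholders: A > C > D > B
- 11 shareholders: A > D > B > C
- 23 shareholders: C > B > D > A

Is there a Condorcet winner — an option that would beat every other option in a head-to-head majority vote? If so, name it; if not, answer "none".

C vs D: 49–35 for C.
C vs A: 47–37 for C.
C vs B: 49–35 for C.
C beats every other option head-to-head.

C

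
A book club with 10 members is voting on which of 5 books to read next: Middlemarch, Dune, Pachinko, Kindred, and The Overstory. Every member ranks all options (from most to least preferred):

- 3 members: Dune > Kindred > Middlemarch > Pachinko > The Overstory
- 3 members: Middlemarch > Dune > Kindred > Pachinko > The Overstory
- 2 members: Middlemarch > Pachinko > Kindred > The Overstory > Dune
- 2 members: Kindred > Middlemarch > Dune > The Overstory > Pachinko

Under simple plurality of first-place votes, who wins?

Middlemarch

First-place votes: Middlemarch 5, Dune 3, Pachinko 0, Kindred 2, The Overstory 0.
Middlemarch has the most first-place votes.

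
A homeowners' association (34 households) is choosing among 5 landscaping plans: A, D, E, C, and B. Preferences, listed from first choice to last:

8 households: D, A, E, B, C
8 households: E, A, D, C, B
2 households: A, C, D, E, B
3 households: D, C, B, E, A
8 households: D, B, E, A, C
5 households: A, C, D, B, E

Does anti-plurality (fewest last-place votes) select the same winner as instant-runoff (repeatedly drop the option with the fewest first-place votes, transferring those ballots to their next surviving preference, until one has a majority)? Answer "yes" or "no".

yes

Anti-plurality — last-place votes: A 3, D 0, E 5, C 16, B 10. Winner: D.
Instant-runoff — R1 A 7, D 19, E 8, C 0, B 0 (D winner). Winner: D.
The two methods agree.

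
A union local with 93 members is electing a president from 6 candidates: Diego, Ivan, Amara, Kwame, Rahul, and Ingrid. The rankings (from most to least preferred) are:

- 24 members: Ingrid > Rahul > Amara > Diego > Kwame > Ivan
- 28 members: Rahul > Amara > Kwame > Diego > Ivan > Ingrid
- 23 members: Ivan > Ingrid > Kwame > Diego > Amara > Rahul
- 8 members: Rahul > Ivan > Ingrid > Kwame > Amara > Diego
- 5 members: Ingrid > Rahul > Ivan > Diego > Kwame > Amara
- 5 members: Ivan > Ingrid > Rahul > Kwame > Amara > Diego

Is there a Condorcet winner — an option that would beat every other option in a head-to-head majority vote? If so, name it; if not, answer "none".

none

Checking pairwise contests:
Amara beats Diego 65–28.
Diego beats Ivan 52–41.
Rahul beats Amara 70–23.
Amara beats Kwame 52–41.
Ingrid beats Rahul 57–36.
Ivan beats Ingrid 64–29.
Every option loses at least one head-to-head, so there is no Condorcet winner.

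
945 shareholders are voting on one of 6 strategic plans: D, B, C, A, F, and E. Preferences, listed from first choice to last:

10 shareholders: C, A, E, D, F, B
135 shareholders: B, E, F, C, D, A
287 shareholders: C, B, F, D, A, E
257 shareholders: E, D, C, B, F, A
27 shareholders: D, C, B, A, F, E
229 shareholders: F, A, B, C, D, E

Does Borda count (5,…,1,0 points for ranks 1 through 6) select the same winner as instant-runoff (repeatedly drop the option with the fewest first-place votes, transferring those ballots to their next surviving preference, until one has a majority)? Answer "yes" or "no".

Borda — scores: D 2121, B 3105, C 3092, A 1297, F 2705, E 1855. Winner: B.
Instant-runoff — R1 D 27, B 135, C 297, A 0, F 229, E 257 (A out); R2 D 27, B 135, C 297, F 229, E 257 (D out); R3 B 135, C 324, F 229, E 257 (B out); R4 C 324, F 229, E 392 (F out); R5 C 553, E 392 (C winner). Winner: C.
The two methods disagree.

no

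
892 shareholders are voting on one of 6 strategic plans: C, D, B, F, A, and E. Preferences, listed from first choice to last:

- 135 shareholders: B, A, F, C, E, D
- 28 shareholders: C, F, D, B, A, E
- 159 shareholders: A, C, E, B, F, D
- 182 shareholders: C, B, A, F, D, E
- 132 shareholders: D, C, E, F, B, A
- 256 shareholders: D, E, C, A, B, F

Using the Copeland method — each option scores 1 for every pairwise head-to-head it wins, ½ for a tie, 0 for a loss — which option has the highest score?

C: beats D, B, F, A, and E → score 5.
D: beats E; loses to C, B, F, and A → score 1.
B: beats D, F, and A; loses to C and E → score 3.
F: beats D; loses to C, B, A, and E → score 1.
A: beats D, F, and E; loses to C and B → score 3.
E: beats B and F; loses to C, D, and A → score 2.
C has the best pairwise record.

C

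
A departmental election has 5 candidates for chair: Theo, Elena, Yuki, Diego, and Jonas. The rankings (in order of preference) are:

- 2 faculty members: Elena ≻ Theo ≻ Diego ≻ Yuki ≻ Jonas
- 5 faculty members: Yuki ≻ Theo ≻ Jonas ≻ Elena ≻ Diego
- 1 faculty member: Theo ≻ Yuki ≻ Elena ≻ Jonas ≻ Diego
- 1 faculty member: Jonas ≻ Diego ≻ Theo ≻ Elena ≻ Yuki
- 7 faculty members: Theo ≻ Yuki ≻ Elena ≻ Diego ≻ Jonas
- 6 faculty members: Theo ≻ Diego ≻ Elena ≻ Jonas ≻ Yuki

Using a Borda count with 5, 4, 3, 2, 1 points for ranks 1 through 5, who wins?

Theo: 2·4 + 5·4 + 1·5 + 1·3 + 7·5 + 6·5 = 101
Elena: 2·5 + 5·2 + 1·3 + 1·2 + 7·3 + 6·3 = 64
Yuki: 2·2 + 5·5 + 1·4 + 1·1 + 7·4 + 6·1 = 68
Diego: 2·3 + 5·1 + 1·1 + 1·4 + 7·2 + 6·4 = 54
Jonas: 2·1 + 5·3 + 1·2 + 1·5 + 7·1 + 6·2 = 43
Theo has the highest Borda score (101).

Theo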